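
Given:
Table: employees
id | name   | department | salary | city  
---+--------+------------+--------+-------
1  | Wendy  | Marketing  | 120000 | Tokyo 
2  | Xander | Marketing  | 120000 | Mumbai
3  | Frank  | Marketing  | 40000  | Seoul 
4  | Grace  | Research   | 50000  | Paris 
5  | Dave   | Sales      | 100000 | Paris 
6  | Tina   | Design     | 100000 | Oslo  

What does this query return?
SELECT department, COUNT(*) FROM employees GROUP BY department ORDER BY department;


Assigning each row to its department group:
  Wendy -> Marketing
  Xander -> Marketing
  Frank -> Marketing
  Grace -> Research
  Dave -> Sales
  Tina -> Design


4 groups:
Design, 1
Marketing, 3
Research, 1
Sales, 1


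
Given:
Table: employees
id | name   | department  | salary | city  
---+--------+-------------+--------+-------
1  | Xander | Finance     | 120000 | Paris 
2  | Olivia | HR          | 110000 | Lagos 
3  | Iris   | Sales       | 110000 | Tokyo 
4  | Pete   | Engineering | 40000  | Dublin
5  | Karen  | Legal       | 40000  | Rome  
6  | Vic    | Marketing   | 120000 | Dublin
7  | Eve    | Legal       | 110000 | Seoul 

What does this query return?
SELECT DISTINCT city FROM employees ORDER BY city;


All 'city' values (row order): Paris, Lagos, Tokyo, Dublin, Rome, Dublin, Seoul
Removing duplicates leaves 6 unique value(s).

6 values:
Dublin
Lagos
Paris
Rome
Seoul
Tokyo


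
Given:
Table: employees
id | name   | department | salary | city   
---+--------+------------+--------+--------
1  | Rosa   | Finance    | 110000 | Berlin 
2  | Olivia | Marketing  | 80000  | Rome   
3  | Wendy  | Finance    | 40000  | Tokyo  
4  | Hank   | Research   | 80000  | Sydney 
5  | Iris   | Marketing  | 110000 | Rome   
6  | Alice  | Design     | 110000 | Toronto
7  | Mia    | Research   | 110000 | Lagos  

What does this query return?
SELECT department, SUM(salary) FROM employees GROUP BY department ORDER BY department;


Summing salary within each department:
  Design: 110000 = 110000
  Finance: 110000 + 40000 = 150000
  Marketing: 80000 + 110000 = 190000
  Research: 80000 + 110000 = 190000


4 groups:
Design, 110000
Finance, 150000
Marketing, 190000
Research, 190000


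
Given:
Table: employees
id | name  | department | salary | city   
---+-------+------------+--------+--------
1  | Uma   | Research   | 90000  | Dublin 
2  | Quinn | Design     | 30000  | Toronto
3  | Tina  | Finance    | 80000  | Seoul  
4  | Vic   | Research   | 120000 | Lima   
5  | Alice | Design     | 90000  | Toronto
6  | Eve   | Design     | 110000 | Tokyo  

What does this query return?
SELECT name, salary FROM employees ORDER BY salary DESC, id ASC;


Sorting by salary DESC, then id ASC for ties

6 rows:
Vic, 120000
Eve, 110000
Uma, 90000
Alice, 90000
Tina, 80000
Quinn, 30000


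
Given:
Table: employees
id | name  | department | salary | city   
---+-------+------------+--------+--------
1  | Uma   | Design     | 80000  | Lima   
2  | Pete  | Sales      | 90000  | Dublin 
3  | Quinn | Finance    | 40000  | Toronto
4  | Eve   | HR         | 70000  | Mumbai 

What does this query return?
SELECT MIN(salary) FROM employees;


Salaries: 80000, 90000, 40000, 70000
MIN = 40000

40000


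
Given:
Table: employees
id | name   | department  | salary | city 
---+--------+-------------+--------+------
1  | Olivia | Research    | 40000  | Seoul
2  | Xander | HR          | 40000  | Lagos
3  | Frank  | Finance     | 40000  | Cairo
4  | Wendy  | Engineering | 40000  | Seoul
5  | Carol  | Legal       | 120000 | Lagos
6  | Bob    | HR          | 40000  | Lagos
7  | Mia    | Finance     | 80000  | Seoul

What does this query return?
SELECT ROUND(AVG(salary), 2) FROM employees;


SUM(salary) = 400000
COUNT = 7
ROUND(AVG, 2) = ROUND(400000 / 7, 2) = 57142.86

57142.86


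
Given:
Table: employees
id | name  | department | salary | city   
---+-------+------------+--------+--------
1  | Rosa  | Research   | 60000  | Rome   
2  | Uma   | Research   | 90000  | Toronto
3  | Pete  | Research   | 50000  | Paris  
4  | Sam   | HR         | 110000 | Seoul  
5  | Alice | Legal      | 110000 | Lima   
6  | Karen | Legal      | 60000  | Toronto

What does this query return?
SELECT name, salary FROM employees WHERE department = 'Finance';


Filtering: department = 'Finance'
Matching rows: 0

Empty result set (0 rows)


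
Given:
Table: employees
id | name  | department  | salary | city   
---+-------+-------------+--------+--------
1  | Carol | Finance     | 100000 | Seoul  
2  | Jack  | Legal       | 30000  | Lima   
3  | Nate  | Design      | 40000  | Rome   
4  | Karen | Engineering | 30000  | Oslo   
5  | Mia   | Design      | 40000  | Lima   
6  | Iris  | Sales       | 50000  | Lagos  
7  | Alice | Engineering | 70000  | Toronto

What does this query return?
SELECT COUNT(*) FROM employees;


COUNT(*) counts all rows

7


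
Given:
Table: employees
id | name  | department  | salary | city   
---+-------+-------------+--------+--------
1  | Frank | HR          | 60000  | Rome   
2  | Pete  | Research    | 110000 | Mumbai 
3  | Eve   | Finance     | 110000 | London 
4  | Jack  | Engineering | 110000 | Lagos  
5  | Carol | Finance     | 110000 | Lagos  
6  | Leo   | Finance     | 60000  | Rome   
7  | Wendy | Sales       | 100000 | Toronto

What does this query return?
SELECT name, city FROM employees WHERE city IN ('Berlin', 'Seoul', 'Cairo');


Filtering: city IN ('Berlin', 'Seoul', 'Cairo')
Matching: 0 rows

Empty result set (0 rows)


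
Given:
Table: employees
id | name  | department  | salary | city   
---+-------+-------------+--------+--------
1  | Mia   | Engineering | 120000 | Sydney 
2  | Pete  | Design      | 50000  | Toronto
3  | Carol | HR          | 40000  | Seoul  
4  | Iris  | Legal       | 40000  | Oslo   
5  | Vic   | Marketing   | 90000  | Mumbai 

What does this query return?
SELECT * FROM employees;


SELECT * returns all 5 rows with all columns

5 rows:
1, Mia, Engineering, 120000, Sydney
2, Pete, Design, 50000, Toronto
3, Carol, HR, 40000, Seoul
4, Iris, Legal, 40000, Oslo
5, Vic, Marketing, 90000, Mumbai


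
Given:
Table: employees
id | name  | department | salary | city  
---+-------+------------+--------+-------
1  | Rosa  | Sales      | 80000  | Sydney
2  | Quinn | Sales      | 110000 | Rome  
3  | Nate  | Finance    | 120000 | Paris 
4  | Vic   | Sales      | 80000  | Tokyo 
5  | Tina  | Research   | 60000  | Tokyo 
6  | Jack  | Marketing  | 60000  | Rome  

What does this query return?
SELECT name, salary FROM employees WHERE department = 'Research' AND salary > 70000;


Filtering: department = 'Research' AND salary > 70000
Matching: 0 rows

Empty result set (0 rows)


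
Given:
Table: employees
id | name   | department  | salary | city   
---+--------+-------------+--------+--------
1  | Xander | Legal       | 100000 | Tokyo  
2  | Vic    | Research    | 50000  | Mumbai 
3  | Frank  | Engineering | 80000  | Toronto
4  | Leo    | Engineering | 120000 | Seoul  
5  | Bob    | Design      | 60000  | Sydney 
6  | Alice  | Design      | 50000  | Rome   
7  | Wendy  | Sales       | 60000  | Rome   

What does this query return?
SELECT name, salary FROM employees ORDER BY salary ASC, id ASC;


Sorting by salary ASC, then id ASC for ties

7 rows:
Vic, 50000
Alice, 50000
Bob, 60000
Wendy, 60000
Frank, 80000
Xander, 100000
Leo, 120000


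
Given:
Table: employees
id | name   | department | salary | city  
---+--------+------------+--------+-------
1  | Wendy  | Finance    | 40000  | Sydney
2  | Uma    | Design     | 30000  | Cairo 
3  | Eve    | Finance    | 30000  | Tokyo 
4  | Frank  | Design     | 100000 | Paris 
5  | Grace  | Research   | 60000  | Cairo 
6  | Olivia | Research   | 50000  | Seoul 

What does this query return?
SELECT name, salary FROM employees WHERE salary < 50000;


Filtering: salary < 50000
Matching: 3 rows

3 rows:
Wendy, 40000
Uma, 30000
Eve, 30000


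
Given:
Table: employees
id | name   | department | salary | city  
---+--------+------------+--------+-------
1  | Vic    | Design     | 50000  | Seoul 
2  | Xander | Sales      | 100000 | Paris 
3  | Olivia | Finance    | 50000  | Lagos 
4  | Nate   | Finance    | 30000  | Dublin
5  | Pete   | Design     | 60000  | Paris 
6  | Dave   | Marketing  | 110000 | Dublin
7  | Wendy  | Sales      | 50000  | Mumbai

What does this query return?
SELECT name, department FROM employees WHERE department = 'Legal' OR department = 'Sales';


Filtering: department = 'Legal' OR 'Sales'
Matching: 2 rows

2 rows:
Xander, Sales
Wendy, Sales


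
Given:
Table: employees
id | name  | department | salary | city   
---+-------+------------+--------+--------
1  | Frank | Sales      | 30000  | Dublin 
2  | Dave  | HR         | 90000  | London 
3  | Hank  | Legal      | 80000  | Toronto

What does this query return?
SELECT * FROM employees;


SELECT * returns all 3 rows with all columns

3 rows:
1, Frank, Sales, 30000, Dublin
2, Dave, HR, 90000, London
3, Hank, Legal, 80000, Toronto


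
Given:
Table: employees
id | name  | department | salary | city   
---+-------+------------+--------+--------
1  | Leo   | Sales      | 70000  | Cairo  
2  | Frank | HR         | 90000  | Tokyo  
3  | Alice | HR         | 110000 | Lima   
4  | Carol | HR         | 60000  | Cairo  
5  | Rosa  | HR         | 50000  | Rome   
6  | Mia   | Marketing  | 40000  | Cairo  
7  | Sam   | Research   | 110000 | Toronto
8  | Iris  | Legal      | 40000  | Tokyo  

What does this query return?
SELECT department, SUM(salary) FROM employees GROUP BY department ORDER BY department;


Summing salary within each department:
  HR: 90000 + 110000 + 60000 + 50000 = 310000
  Legal: 40000 = 40000
  Marketing: 40000 = 40000
  Research: 110000 = 110000
  Sales: 70000 = 70000


5 groups:
HR, 310000
Legal, 40000
Marketing, 40000
Research, 110000
Sales, 70000


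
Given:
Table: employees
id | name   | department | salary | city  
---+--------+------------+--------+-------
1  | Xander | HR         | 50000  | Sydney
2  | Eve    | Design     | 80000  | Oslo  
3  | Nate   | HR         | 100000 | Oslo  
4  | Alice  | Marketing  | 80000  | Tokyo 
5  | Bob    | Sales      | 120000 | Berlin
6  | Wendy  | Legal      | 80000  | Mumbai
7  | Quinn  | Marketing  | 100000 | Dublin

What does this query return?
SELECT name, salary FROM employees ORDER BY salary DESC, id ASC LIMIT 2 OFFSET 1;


Sort by salary DESC (id ASC tiebreak), then skip 1 and take 2
Rows 2 through 3

2 rows:
Nate, 100000
Quinn, 100000


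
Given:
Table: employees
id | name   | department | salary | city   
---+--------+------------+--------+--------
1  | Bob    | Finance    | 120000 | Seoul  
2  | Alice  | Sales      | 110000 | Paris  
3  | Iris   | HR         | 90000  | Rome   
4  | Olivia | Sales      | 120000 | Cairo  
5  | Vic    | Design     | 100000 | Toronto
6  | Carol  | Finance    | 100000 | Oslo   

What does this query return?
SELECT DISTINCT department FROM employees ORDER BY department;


All 'department' values (row order): Finance, Sales, HR, Sales, Design, Finance
Removing duplicates leaves 4 unique value(s).

4 values:
Design
Finance
HR
Sales


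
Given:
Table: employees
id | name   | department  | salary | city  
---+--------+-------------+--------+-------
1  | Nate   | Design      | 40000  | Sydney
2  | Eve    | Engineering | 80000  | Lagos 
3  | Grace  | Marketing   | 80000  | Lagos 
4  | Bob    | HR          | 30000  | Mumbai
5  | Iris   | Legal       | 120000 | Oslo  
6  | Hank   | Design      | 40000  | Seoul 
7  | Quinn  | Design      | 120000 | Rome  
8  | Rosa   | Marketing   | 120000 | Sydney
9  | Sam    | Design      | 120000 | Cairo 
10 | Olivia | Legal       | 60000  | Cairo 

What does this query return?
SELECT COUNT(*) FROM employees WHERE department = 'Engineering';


Counting rows where department = 'Engineering'
  Eve -> MATCH


1


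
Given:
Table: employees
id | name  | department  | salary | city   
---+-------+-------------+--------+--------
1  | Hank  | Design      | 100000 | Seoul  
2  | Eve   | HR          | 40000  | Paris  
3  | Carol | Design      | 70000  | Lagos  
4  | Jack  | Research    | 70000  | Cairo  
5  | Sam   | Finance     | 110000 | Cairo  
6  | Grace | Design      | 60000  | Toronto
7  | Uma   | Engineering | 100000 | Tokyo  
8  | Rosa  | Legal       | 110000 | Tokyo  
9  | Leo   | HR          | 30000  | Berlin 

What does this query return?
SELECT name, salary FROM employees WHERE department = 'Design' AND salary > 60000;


Filtering: department = 'Design' AND salary > 60000
Matching: 2 rows

2 rows:
Hank, 100000
Carol, 70000


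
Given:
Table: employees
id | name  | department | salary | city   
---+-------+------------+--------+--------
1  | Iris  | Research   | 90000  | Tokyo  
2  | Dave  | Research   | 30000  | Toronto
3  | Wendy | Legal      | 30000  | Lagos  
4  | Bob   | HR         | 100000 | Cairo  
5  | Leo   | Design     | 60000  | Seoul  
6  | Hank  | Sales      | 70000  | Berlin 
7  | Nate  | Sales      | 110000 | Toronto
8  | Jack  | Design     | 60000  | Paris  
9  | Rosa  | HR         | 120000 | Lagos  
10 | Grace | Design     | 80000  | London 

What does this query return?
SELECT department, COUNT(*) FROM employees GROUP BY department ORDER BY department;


Assigning each row to its department group:
  Iris -> Research
  Dave -> Research
  Wendy -> Legal
  Bob -> HR
  Leo -> Design
  Hank -> Sales
  Nate -> Sales
  Jack -> Design
  Rosa -> HR
  Grace -> Design


5 groups:
Design, 3
HR, 2
Legal, 1
Research, 2
Sales, 2


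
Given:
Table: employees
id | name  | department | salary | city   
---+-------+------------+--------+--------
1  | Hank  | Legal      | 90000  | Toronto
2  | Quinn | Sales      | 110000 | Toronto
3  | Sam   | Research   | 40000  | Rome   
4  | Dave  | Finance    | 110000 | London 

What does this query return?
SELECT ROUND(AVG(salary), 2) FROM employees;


SUM(salary) = 350000
COUNT = 4
ROUND(AVG, 2) = ROUND(350000 / 4, 2) = 87500.0

87500.0


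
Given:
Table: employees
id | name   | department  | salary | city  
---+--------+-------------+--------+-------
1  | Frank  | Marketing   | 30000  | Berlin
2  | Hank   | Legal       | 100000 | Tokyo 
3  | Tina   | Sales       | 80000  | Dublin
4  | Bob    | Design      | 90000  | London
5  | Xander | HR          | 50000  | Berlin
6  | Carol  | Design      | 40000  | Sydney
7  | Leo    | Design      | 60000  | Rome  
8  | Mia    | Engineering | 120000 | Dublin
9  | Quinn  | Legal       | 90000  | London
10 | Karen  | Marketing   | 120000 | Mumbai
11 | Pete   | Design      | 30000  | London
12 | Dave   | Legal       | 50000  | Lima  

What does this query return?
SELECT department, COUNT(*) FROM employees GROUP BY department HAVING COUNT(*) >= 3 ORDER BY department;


Groups with count >= 3:
  Design: 4 -> PASS
  Legal: 3 -> PASS
  Engineering: 1 -> filtered out
  HR: 1 -> filtered out
  Marketing: 2 -> filtered out
  Sales: 1 -> filtered out


2 groups:
Design, 4
Legal, 3


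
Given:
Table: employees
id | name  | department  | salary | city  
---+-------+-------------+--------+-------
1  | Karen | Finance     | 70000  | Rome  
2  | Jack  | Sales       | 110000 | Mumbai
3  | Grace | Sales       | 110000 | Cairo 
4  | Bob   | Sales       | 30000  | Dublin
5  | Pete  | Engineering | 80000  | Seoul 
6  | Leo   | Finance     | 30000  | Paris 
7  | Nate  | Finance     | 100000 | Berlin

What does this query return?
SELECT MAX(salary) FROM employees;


Salaries: 70000, 110000, 110000, 30000, 80000, 30000, 100000
MAX = 110000

110000


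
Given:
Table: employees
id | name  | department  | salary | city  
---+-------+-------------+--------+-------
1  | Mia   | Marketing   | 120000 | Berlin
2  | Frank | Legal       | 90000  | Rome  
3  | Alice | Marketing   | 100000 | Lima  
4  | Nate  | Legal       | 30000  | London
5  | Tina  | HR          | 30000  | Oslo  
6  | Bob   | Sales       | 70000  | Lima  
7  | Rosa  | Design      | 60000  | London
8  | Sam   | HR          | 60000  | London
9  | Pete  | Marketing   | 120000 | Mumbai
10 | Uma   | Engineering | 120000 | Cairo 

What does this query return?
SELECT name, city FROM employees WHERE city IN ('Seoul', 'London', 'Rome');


Filtering: city IN ('Seoul', 'London', 'Rome')
Matching: 4 rows

4 rows:
Frank, Rome
Nate, London
Rosa, London
Sam, London


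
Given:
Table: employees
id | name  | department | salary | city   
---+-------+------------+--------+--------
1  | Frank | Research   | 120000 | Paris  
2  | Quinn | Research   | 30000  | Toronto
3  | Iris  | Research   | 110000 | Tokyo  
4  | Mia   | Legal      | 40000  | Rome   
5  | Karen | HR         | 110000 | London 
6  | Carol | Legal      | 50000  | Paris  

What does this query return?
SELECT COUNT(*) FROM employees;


COUNT(*) counts all rows

6


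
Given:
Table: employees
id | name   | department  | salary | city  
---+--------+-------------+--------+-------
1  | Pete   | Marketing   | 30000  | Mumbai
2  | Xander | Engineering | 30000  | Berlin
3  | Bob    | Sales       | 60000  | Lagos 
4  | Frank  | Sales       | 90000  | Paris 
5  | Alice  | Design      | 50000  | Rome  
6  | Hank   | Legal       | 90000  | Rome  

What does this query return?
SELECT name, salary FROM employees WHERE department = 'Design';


Filtering: department = 'Design'
Matching rows: 1

1 rows:
Alice, 50000


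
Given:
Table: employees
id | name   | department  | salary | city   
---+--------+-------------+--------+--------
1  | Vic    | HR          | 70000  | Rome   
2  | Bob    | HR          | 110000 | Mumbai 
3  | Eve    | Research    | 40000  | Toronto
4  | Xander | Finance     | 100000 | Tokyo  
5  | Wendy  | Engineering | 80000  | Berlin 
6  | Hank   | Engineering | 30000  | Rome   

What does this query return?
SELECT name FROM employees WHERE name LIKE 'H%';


LIKE 'H%' matches names starting with 'H'
Matching: 1

1 rows:
Hank


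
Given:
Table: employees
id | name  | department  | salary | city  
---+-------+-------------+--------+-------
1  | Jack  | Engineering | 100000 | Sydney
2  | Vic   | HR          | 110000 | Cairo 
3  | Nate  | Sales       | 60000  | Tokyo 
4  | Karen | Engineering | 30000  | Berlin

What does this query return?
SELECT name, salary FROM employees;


Projecting columns: name, salary

4 rows:
Jack, 100000
Vic, 110000
Nate, 60000
Karen, 30000


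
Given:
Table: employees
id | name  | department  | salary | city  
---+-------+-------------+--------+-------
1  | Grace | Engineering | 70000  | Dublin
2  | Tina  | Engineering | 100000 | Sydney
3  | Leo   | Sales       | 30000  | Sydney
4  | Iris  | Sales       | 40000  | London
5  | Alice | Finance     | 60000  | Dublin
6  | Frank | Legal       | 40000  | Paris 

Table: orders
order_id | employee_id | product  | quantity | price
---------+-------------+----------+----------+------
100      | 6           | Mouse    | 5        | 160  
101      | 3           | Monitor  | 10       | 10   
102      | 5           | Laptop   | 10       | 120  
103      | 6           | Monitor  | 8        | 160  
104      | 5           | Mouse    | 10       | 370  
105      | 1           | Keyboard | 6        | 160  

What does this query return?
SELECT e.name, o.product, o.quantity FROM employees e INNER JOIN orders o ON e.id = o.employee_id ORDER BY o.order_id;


Joining employees.id = orders.employee_id:
  employee Frank (id=6) -> order Mouse
  employee Leo (id=3) -> order Monitor
  employee Alice (id=5) -> order Laptop
  employee Frank (id=6) -> order Monitor
  employee Alice (id=5) -> order Mouse
  employee Grace (id=1) -> order Keyboard


6 rows:
Frank, Mouse, 5
Leo, Monitor, 10
Alice, Laptop, 10
Frank, Monitor, 8
Alice, Mouse, 10
Grace, Keyboard, 6


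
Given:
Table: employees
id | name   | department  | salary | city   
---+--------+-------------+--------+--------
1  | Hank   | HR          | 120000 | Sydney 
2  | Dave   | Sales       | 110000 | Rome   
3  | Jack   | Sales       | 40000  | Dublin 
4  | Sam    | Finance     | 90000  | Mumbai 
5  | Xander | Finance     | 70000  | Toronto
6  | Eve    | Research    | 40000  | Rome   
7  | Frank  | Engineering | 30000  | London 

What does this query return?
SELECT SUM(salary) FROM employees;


SUM(salary) = 120000 + 110000 + 40000 + 90000 + 70000 + 40000 + 30000 = 500000

500000


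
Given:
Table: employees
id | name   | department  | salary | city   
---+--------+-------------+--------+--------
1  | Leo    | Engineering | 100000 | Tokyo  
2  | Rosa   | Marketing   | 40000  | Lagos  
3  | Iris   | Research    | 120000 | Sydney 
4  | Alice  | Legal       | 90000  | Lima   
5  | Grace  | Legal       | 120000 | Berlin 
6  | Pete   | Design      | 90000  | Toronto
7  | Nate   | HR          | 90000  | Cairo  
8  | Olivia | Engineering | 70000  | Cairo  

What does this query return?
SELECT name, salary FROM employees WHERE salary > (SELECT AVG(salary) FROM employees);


Subquery: AVG(salary) = 90000.0
Filtering: salary > 90000.0
  Leo (100000) -> MATCH
  Iris (120000) -> MATCH
  Grace (120000) -> MATCH


3 rows:
Leo, 100000
Iris, 120000
Grace, 120000


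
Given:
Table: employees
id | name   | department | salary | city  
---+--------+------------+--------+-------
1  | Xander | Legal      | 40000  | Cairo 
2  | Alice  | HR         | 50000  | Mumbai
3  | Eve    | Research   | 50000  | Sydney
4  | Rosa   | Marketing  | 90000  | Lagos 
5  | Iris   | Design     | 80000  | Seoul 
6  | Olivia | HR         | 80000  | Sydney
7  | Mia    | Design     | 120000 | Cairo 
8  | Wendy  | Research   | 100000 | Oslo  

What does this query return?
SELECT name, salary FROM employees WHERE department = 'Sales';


Filtering: department = 'Sales'
Matching rows: 0

Empty result set (0 rows)


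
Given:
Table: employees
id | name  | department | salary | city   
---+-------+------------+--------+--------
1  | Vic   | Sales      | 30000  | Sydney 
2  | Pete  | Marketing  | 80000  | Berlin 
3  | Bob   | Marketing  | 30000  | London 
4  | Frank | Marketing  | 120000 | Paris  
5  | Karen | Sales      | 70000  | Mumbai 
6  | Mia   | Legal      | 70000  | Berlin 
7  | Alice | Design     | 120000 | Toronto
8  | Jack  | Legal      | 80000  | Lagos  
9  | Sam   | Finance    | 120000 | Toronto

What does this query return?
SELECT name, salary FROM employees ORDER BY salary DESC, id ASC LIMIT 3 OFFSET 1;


Sort by salary DESC (id ASC tiebreak), then skip 1 and take 3
Rows 2 through 4

3 rows:
Alice, 120000
Sam, 120000
Pete, 80000


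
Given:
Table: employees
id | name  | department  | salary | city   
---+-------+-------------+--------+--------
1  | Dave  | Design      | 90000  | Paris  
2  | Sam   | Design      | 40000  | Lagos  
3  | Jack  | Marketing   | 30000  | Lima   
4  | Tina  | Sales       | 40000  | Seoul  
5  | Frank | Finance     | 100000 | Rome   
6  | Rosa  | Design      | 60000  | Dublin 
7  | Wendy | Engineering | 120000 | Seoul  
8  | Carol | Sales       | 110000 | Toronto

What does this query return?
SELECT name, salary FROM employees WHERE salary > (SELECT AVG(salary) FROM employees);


Subquery: AVG(salary) = 73750.0
Filtering: salary > 73750.0
  Dave (90000) -> MATCH
  Frank (100000) -> MATCH
  Wendy (120000) -> MATCH
  Carol (110000) -> MATCH


4 rows:
Dave, 90000
Frank, 100000
Wendy, 120000
Carol, 110000


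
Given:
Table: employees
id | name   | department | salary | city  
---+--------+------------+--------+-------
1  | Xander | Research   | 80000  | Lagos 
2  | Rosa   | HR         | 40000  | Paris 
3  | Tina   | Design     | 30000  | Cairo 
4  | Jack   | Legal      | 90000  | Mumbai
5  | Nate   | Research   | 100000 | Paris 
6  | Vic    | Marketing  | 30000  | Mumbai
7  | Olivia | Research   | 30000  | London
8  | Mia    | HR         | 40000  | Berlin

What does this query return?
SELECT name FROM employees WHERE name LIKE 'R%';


LIKE 'R%' matches names starting with 'R'
Matching: 1

1 rows:
Rosa


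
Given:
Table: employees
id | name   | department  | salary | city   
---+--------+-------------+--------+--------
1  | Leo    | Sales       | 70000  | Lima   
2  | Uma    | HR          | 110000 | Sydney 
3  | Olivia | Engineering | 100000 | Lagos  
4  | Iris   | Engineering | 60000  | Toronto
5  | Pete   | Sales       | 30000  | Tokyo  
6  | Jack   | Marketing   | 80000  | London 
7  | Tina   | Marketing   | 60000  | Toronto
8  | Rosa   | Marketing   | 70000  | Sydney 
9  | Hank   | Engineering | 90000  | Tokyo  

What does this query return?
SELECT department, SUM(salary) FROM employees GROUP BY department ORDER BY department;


Summing salary within each department:
  Engineering: 100000 + 60000 + 90000 = 250000
  HR: 110000 = 110000
  Marketing: 80000 + 60000 + 70000 = 210000
  Sales: 70000 + 30000 = 100000


4 groups:
Engineering, 250000
HR, 110000
Marketing, 210000
Sales, 100000


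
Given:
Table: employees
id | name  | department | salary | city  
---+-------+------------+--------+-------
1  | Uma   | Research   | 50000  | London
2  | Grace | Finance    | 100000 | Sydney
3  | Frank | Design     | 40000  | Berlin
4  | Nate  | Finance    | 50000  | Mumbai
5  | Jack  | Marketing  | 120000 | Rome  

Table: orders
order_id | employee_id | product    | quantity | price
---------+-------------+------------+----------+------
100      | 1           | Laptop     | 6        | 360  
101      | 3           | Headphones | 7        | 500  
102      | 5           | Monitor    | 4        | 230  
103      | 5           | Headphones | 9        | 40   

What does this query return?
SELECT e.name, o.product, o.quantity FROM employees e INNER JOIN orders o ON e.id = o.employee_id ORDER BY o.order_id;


Joining employees.id = orders.employee_id:
  employee Uma (id=1) -> order Laptop
  employee Frank (id=3) -> order Headphones
  employee Jack (id=5) -> order Monitor
  employee Jack (id=5) -> order Headphones


4 rows:
Uma, Laptop, 6
Frank, Headphones, 7
Jack, Monitor, 4
Jack, Headphones, 9


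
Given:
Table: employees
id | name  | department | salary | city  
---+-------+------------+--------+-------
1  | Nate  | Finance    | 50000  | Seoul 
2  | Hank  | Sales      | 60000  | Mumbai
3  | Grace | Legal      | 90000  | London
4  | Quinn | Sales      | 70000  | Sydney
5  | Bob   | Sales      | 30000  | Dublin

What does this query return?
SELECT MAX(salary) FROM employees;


Salaries: 50000, 60000, 90000, 70000, 30000
MAX = 90000

90000


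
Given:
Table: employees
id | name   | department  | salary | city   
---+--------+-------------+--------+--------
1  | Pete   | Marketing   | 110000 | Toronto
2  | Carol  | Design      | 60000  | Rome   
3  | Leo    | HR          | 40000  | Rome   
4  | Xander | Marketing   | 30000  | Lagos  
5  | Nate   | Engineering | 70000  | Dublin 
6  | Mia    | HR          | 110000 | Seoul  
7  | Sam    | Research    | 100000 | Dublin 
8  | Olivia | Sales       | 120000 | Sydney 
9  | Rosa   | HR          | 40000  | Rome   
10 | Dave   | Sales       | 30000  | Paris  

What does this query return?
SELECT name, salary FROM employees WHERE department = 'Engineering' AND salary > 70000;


Filtering: department = 'Engineering' AND salary > 70000
Matching: 0 rows

Empty result set (0 rows)


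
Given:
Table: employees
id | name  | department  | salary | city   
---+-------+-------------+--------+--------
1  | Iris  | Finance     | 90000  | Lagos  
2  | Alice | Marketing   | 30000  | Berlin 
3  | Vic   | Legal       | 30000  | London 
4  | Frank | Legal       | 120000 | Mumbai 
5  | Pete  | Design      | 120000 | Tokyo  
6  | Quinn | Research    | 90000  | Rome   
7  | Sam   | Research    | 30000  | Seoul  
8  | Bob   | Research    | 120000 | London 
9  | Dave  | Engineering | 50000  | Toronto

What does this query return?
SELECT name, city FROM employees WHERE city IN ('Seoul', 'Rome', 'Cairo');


Filtering: city IN ('Seoul', 'Rome', 'Cairo')
Matching: 2 rows

2 rows:
Quinn, Rome
Sam, Seoul


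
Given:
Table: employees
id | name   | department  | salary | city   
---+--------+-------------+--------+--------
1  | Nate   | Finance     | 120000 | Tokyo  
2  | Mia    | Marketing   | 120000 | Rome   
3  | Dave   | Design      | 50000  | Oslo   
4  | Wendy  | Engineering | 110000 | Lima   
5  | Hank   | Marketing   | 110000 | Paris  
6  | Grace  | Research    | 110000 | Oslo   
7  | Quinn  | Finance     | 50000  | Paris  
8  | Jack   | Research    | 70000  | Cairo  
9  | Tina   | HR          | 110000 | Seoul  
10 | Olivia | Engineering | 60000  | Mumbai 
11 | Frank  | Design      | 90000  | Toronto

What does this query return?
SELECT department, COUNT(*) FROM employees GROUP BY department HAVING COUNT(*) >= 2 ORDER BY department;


Groups with count >= 2:
  Design: 2 -> PASS
  Engineering: 2 -> PASS
  Finance: 2 -> PASS
  Marketing: 2 -> PASS
  Research: 2 -> PASS
  HR: 1 -> filtered out


5 groups:
Design, 2
Engineering, 2
Finance, 2
Marketing, 2
Research, 2


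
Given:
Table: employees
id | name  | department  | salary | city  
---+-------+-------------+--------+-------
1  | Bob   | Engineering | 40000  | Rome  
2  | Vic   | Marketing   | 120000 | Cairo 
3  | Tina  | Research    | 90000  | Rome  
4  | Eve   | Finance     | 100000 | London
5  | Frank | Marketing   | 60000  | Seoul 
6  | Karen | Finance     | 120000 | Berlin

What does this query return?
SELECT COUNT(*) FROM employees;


COUNT(*) counts all rows

6


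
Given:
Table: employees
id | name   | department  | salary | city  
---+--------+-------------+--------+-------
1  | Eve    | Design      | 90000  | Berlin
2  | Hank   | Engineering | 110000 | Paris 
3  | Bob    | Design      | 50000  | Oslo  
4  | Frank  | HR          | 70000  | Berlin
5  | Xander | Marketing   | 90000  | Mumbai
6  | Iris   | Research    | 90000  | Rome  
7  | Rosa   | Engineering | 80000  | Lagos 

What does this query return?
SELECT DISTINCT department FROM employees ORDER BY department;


All 'department' values (row order): Design, Engineering, Design, HR, Marketing, Research, Engineering
Removing duplicates leaves 5 unique value(s).

5 values:
Design
Engineering
HR
Marketing
Research


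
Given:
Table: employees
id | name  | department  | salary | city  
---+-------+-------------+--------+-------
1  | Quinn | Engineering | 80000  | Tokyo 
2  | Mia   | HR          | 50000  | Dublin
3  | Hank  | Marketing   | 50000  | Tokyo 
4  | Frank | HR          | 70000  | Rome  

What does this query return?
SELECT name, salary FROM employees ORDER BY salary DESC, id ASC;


Sorting by salary DESC, then id ASC for ties

4 rows:
Quinn, 80000
Frank, 70000
Mia, 50000
Hank, 50000


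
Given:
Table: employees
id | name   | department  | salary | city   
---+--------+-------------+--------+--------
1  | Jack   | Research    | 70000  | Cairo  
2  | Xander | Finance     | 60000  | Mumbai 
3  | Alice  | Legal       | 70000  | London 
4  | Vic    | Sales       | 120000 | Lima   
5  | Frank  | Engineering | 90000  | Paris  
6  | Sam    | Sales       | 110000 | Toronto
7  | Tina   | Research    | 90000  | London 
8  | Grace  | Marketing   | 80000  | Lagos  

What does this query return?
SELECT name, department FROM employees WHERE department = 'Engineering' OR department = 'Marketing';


Filtering: department = 'Engineering' OR 'Marketing'
Matching: 2 rows

2 rows:
Frank, Engineering
Grace, Marketing


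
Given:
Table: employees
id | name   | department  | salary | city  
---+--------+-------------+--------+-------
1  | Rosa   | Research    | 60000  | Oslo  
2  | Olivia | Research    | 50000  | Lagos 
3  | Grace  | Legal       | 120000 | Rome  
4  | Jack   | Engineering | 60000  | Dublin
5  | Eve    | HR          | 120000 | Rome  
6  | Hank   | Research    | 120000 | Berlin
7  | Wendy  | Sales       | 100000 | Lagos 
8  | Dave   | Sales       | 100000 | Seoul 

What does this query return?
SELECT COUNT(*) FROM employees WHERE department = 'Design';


Counting rows where department = 'Design'


0


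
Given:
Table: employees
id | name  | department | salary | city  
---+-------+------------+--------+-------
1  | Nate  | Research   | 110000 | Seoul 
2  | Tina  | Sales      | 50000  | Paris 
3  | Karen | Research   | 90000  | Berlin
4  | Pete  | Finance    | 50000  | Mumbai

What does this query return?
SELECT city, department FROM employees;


Projecting columns: city, department

4 rows:
Seoul, Research
Paris, Sales
Berlin, Research
Mumbai, Finance


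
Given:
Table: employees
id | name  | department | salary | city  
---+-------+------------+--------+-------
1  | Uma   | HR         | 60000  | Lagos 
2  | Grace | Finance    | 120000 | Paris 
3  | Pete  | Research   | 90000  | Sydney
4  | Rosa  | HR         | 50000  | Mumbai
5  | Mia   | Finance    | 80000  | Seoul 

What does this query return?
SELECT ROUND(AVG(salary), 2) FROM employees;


SUM(salary) = 400000
COUNT = 5
ROUND(AVG, 2) = ROUND(400000 / 5, 2) = 80000.0

80000.0


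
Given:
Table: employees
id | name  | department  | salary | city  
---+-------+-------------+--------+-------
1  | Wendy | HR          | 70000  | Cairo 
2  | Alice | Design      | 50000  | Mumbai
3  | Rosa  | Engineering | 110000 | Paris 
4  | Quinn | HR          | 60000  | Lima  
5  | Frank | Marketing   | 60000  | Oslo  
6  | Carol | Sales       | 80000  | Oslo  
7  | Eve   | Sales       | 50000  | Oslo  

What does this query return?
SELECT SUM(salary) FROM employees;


SUM(salary) = 70000 + 50000 + 110000 + 60000 + 60000 + 80000 + 50000 = 480000

480000


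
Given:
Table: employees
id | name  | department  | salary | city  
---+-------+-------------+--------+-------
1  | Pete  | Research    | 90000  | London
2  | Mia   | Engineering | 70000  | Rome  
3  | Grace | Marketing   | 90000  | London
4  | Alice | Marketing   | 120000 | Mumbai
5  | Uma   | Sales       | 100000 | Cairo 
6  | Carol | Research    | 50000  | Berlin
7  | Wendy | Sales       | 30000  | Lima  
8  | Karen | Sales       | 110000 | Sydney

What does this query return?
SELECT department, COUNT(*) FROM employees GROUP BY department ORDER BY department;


Assigning each row to its department group:
  Pete -> Research
  Mia -> Engineering
  Grace -> Marketing
  Alice -> Marketing
  Uma -> Sales
  Carol -> Research
  Wendy -> Sales
  Karen -> Sales


4 groups:
Engineering, 1
Marketing, 2
Research, 2
Sales, 3


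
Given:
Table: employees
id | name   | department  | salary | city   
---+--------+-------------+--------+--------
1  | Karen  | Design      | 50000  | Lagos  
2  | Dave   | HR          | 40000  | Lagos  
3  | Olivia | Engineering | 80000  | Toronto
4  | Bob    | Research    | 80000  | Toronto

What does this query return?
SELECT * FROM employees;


SELECT * returns all 4 rows with all columns

4 rows:
1, Karen, Design, 50000, Lagos
2, Dave, HR, 40000, Lagos
3, Olivia, Engineering, 80000, Toronto
4, Bob, Research, 80000, Toronto


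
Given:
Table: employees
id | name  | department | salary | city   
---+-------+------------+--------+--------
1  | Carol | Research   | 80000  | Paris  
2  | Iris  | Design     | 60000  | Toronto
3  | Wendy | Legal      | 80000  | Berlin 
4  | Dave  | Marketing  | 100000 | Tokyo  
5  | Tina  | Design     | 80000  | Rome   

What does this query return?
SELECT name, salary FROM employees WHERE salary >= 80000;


Filtering: salary >= 80000
Matching: 4 rows

4 rows:
Carol, 80000
Wendy, 80000
Dave, 100000
Tina, 80000


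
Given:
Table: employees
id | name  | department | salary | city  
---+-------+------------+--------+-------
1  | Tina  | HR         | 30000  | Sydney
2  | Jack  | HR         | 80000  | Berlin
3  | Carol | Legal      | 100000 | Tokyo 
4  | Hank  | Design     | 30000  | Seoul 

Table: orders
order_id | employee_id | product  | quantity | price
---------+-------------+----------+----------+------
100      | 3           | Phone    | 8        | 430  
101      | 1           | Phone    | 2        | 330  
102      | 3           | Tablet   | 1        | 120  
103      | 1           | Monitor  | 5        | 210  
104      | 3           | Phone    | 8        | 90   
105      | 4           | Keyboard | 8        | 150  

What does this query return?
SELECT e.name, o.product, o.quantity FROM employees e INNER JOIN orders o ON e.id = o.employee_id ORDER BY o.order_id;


Joining employees.id = orders.employee_id:
  employee Carol (id=3) -> order Phone
  employee Tina (id=1) -> order Phone
  employee Carol (id=3) -> order Tablet
  employee Tina (id=1) -> order Monitor
  employee Carol (id=3) -> order Phone
  employee Hank (id=4) -> order Keyboard


6 rows:
Carol, Phone, 8
Tina, Phone, 2
Carol, Tablet, 1
Tina, Monitor, 5
Carol, Phone, 8
Hank, Keyboard, 8


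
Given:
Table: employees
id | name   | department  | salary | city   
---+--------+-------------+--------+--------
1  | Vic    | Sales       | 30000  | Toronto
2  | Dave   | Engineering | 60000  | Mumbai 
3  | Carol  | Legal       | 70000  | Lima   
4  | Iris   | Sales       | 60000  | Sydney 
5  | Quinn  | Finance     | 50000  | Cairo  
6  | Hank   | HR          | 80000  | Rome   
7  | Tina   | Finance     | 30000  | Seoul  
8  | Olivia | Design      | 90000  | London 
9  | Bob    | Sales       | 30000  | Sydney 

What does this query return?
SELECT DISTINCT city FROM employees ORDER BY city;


All 'city' values (row order): Toronto, Mumbai, Lima, Sydney, Cairo, Rome, Seoul, London, Sydney
Removing duplicates leaves 8 unique value(s).

8 values:
Cairo
Lima
London
Mumbai
Rome
Seoul
Sydney
Toronto


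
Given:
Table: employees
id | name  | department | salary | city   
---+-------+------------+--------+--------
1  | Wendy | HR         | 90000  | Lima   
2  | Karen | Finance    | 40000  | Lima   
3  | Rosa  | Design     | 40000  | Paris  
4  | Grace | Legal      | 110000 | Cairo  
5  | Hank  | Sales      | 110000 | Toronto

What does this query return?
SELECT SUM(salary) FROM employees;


SUM(salary) = 90000 + 40000 + 40000 + 110000 + 110000 = 390000

390000


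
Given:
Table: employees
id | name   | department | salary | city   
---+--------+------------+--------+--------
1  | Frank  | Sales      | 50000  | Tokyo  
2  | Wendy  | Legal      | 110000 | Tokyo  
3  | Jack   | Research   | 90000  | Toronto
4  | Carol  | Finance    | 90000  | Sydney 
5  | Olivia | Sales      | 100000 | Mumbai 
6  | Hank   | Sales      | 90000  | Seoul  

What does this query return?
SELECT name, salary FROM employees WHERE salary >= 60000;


Filtering: salary >= 60000
Matching: 5 rows

5 rows:
Wendy, 110000
Jack, 90000
Carol, 90000
Olivia, 100000
Hank, 90000


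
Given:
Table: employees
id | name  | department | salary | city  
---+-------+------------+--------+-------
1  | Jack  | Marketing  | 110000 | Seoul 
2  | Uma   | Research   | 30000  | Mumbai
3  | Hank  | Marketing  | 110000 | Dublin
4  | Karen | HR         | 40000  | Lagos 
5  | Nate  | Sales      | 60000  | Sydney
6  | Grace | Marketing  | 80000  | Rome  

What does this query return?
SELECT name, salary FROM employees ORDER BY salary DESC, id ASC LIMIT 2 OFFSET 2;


Sort by salary DESC (id ASC tiebreak), then skip 2 and take 2
Rows 3 through 4

2 rows:
Grace, 80000
Nate, 60000


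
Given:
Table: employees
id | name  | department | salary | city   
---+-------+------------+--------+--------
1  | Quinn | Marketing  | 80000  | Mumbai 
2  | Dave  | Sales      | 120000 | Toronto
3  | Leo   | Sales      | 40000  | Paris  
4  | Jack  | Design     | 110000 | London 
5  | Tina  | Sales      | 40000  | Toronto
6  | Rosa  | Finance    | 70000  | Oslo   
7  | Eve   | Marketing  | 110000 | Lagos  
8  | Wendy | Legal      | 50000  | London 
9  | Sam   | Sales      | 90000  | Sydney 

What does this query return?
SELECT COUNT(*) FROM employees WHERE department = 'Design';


Counting rows where department = 'Design'
  Jack -> MATCH


1


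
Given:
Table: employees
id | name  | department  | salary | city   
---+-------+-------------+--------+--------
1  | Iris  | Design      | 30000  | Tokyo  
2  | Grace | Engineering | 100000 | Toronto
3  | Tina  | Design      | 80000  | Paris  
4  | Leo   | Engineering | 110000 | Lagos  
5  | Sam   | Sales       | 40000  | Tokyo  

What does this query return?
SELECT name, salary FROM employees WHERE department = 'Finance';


Filtering: department = 'Finance'
Matching rows: 0

Empty result set (0 rows)


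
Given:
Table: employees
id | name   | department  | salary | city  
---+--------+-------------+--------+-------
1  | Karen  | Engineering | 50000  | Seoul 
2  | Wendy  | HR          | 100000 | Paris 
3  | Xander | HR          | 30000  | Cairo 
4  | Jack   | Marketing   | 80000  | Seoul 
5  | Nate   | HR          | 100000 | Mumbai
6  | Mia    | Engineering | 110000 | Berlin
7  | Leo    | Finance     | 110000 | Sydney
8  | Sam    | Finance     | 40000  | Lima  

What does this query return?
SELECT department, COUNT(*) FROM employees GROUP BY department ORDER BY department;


Assigning each row to its department group:
  Karen -> Engineering
  Wendy -> HR
  Xander -> HR
  Jack -> Marketing
  Nate -> HR
  Mia -> Engineering
  Leo -> Finance
  Sam -> Finance


4 groups:
Engineering, 2
Finance, 2
HR, 3
Marketing, 1
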